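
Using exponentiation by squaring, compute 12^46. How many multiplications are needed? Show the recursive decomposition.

Computing 12^46 by squaring (build up from 12^1; each line after the first costs one multiplication):

12^1 = 12
12^2 = (12^1)^2 = 12^2 = 144
12^4 = (12^2)^2 = 144^2 = 20736
12^5 = 12 * 12^4 = 12 * 20736 = 248832
12^10 = (12^5)^2 = 248832^2 = 61917364224
12^11 = 12 * 12^10 = 12 * 61917364224 = 743008370688
12^22 = (12^11)^2 = 743008370688^2 = 552061438912436417593344
12^23 = 12 * 12^22 = 12 * 552061438912436417593344 = 6624737266949237011120128
12^46 = (12^23)^2 = 6624737266949237011120128^2 = 43887143856106046360568987631860370008329246736384

Result: 43887143856106046360568987631860370008329246736384
Multiplications needed: 8 (8 lines after 12^1)

12^46 = 43887143856106046360568987631860370008329246736384. Using exponentiation by squaring, this requires 8 multiplications. The key idea: if the exponent is even, square the half-power; if odd, multiply by the base once.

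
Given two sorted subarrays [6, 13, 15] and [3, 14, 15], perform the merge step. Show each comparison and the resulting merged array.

Merging process:

Compare 6 vs 3: take 3 from right. Merged: [3]
Compare 6 vs 14: take 6 from left. Merged: [3, 6]
Compare 13 vs 14: take 13 from left. Merged: [3, 6, 13]
Compare 15 vs 14: take 14 from right. Merged: [3, 6, 13, 14]
Compare 15 vs 15: take 15 from left. Merged: [3, 6, 13, 14, 15]
Append remaining from right: [15]. Merged: [3, 6, 13, 14, 15, 15]

Final merged array: [3, 6, 13, 14, 15, 15]
Total comparisons: 5

The merged array is [3, 6, 13, 14, 15, 15], requiring 5 comparisons. The merge step runs in O(n) time where n is the total number of elements.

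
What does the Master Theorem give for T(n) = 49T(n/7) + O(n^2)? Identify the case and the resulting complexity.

Master Theorem for T(n) = 49T(n/7) + O(n^2):

a = 49, b = 7, c = 2
log_b(a) = log_7(49) = 2.0000

Case 2: c = 2 = log_7(49) = 2.0000
T(n) = O(n^2 log n) = O(n^2 log n)

For T(n) = 49T(n/7) + O(n^2): log_7(49) = 2.0000. This is Case 2 of the Master Theorem (c = log_b(a), equal work at all levels), giving O(n^2 log n).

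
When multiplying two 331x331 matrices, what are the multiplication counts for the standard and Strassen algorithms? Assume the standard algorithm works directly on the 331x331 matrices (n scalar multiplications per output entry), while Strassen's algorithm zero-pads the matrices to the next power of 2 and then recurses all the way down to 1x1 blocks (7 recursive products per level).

Matrix multiplication for 331x331 matrices:

Strassen's algorithm requires power-of-2 dimensions. Pad 331x331 to 512x512 (next power of 2).

Standard algorithm: 331^3 = 36264691 multiplications
Strassen's algorithm: 7^(log2(512)) = 7^9 = 40353607 multiplications
Difference: 36264691 - 40353607 = -4088916 (Strassen uses MORE here due to padding overhead — for small or just-over-power-of-2 n, padding can outweigh the per-level savings)

Standard: 36264691 multiplications (331^3). Strassen: 40353607 multiplications (7^9, after padding to 512x512). Strassen reduces 8 recursive multiplications to 7 at each level.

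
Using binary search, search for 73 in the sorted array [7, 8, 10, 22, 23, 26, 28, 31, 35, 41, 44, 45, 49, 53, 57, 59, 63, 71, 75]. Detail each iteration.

Binary search for 73 in [7, 8, 10, 22, 23, 26, 28, 31, 35, 41, 44, 45, 49, 53, 57, 59, 63, 71, 75]:

lo=0, hi=18, mid=9, arr[mid]=41 -> 41 < 73, search right half
lo=10, hi=18, mid=14, arr[mid]=57 -> 57 < 73, search right half
lo=15, hi=18, mid=16, arr[mid]=63 -> 63 < 73, search right half
lo=17, hi=18, mid=17, arr[mid]=71 -> 71 < 73, search right half
lo=18, hi=18, mid=18, arr[mid]=75 -> 75 > 73, search left half
lo=18 > hi=17, target 73 not found

Binary search determines that 73 is not in the array after 5 comparisons. The search space was exhausted without finding the target.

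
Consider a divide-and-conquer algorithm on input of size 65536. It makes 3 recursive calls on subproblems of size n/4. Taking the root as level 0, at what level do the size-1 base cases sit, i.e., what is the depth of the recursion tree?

For divide and conquer with division factor 4:

Problem sizes at each level:
Level 0: 65536
Level 1: 16384
Level 2: 4096
Level 3: 1024
Level 4: 256
Level 5: 64
Level 6: 16
Level 7: 4
Level 8: 1

The root is level 0 and the size-1 base case is level 8 (the tree spans levels 0 through 8, i.e. 9 levels counting the root), so the depth is the number of divisions: log_4(65536) = 8

The recursion tree depth is log_4(65536) = 8. At each level, the problem size is divided by 4, so it takes 8 divisions to reduce to a base case of size 1. The algorithm makes 3 recursive calls at each level.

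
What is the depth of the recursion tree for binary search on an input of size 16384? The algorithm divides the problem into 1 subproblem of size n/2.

For divide and conquer with division factor 2:

Problem sizes at each level:
Level 0: 16384
Level 1: 8192
Level 2: 4096
Level 3: 2048
Level 4: 1024
Level 5: 512
Level 6: 256
Level 7: 128
Level 8: 64
Level 9: 32
Level 10: 16
Level 11: 8
Level 12: 4
Level 13: 2
Level 14: 1

The root is level 0 and the size-1 base case is level 14 (the tree spans levels 0 through 14, i.e. 15 levels counting the root), so the depth is the number of divisions: log_2(16384) = 14

The recursion tree depth is log_2(16384) = 14. At each level, the problem size is divided by 2, so it takes 14 divisions to reduce to a base case of size 1. The algorithm makes 1 recursive call at each level.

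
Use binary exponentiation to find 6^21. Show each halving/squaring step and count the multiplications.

Computing 6^21 by squaring (build up from 6^1; each line after the first costs one multiplication):

6^1 = 6
6^2 = (6^1)^2 = 6^2 = 36
6^4 = (6^2)^2 = 36^2 = 1296
6^5 = 6 * 6^4 = 6 * 1296 = 7776
6^10 = (6^5)^2 = 7776^2 = 60466176
6^20 = (6^10)^2 = 60466176^2 = 3656158440062976
6^21 = 6 * 6^20 = 6 * 3656158440062976 = 21936950640377856

Result: 21936950640377856
Multiplications needed: 6 (6 lines after 6^1)

6^21 = 21936950640377856. Using exponentiation by squaring, this requires 6 multiplications. The key idea: if the exponent is even, square the half-power; if odd, multiply by the base once.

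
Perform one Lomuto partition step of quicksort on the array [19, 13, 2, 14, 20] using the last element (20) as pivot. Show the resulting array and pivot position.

Lomuto partition with pivot = 20:

Initial array: [19, 13, 2, 14, 20]

arr[0]=19 <= 20: swap with position 0, array becomes [19, 13, 2, 14, 20]
arr[1]=13 <= 20: swap with position 1, array becomes [19, 13, 2, 14, 20]
arr[2]=2 <= 20: swap with position 2, array becomes [19, 13, 2, 14, 20]
arr[3]=14 <= 20: swap with position 3, array becomes [19, 13, 2, 14, 20]

Place pivot at position 4: [19, 13, 2, 14, 20]
Pivot position: 4

After partitioning with pivot 20, the array becomes [19, 13, 2, 14, 20]. The pivot is placed at index 4. All elements to the left of the pivot are <= 20, and all elements to the right are > 20.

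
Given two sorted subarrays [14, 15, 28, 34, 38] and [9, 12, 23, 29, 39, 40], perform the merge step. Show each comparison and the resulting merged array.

Merging process:

Compare 14 vs 9: take 9 from right. Merged: [9]
Compare 14 vs 12: take 12 from right. Merged: [9, 12]
Compare 14 vs 23: take 14 from left. Merged: [9, 12, 14]
Compare 15 vs 23: take 15 from left. Merged: [9, 12, 14, 15]
Compare 28 vs 23: take 23 from right. Merged: [9, 12, 14, 15, 23]
Compare 28 vs 29: take 28 from left. Merged: [9, 12, 14, 15, 23, 28]
Compare 34 vs 29: take 29 from right. Merged: [9, 12, 14, 15, 23, 28, 29]
Compare 34 vs 39: take 34 from left. Merged: [9, 12, 14, 15, 23, 28, 29, 34]
Compare 38 vs 39: take 38 from left. Merged: [9, 12, 14, 15, 23, 28, 29, 34, 38]
Append remaining from right: [39, 40]. Merged: [9, 12, 14, 15, 23, 28, 29, 34, 38, 39, 40]

Final merged array: [9, 12, 14, 15, 23, 28, 29, 34, 38, 39, 40]
Total comparisons: 9

The merged array is [9, 12, 14, 15, 23, 28, 29, 34, 38, 39, 40], requiring 9 comparisons. The merge step runs in O(n) time where n is the total number of elements.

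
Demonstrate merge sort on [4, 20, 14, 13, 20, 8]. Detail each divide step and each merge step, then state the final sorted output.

Merge sort trace:

Split: [4, 20, 14, 13, 20, 8] -> [4, 20, 14] and [13, 20, 8]
  Split: [4, 20, 14] -> [4] and [20, 14]
    Split: [20, 14] -> [20] and [14]
    Merge: [20] + [14] -> [14, 20]
  Merge: [4] + [14, 20] -> [4, 14, 20]
  Split: [13, 20, 8] -> [13] and [20, 8]
    Split: [20, 8] -> [20] and [8]
    Merge: [20] + [8] -> [8, 20]
  Merge: [13] + [8, 20] -> [8, 13, 20]
Merge: [4, 14, 20] + [8, 13, 20] -> [4, 8, 13, 14, 20, 20]

Final sorted array: [4, 8, 13, 14, 20, 20]

The merge sort proceeds by recursively splitting the array and merging sorted halves.
After all merges, the sorted array is [4, 8, 13, 14, 20, 20].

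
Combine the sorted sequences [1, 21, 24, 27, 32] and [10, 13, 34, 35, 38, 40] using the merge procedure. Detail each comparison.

Merging process:

Compare 1 vs 10: take 1 from left. Merged: [1]
Compare 21 vs 10: take 10 from right. Merged: [1, 10]
Compare 21 vs 13: take 13 from right. Merged: [1, 10, 13]
Compare 21 vs 34: take 21 from left. Merged: [1, 10, 13, 21]
Compare 24 vs 34: take 24 from left. Merged: [1, 10, 13, 21, 24]
Compare 27 vs 34: take 27 from left. Merged: [1, 10, 13, 21, 24, 27]
Compare 32 vs 34: take 32 from left. Merged: [1, 10, 13, 21, 24, 27, 32]
Append remaining from right: [34, 35, 38, 40]. Merged: [1, 10, 13, 21, 24, 27, 32, 34, 35, 38, 40]

Final merged array: [1, 10, 13, 21, 24, 27, 32, 34, 35, 38, 40]
Total comparisons: 7

The merged array is [1, 10, 13, 21, 24, 27, 32, 34, 35, 38, 40], requiring 7 comparisons. The merge step runs in O(n) time where n is the total number of elements.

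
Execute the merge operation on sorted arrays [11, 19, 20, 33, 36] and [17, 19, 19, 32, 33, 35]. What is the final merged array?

Merging process:

Compare 11 vs 17: take 11 from left. Merged: [11]
Compare 19 vs 17: take 17 from right. Merged: [11, 17]
Compare 19 vs 19: take 19 from left. Merged: [11, 17, 19]
Compare 20 vs 19: take 19 from right. Merged: [11, 17, 19, 19]
Compare 20 vs 19: take 19 from right. Merged: [11, 17, 19, 19, 19]
Compare 20 vs 32: take 20 from left. Merged: [11, 17, 19, 19, 19, 20]
Compare 33 vs 32: take 32 from right. Merged: [11, 17, 19, 19, 19, 20, 32]
Compare 33 vs 33: take 33 from left. Merged: [11, 17, 19, 19, 19, 20, 32, 33]
Compare 36 vs 33: take 33 from right. Merged: [11, 17, 19, 19, 19, 20, 32, 33, 33]
Compare 36 vs 35: take 35 from right. Merged: [11, 17, 19, 19, 19, 20, 32, 33, 33, 35]
Append remaining from left: [36]. Merged: [11, 17, 19, 19, 19, 20, 32, 33, 33, 35, 36]

Final merged array: [11, 17, 19, 19, 19, 20, 32, 33, 33, 35, 36]
Total comparisons: 10

The merged array is [11, 17, 19, 19, 19, 20, 32, 33, 33, 35, 36], requiring 10 comparisons. The merge step runs in O(n) time where n is the total number of elements.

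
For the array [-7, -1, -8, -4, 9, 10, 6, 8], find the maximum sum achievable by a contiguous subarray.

Using Kadane's algorithm on [-7, -1, -8, -4, 9, 10, 6, 8]:

Scanning through the array:
Position 1 (value -1): max_ending_here = -1, max_so_far = -1
Position 2 (value -8): max_ending_here = -8, max_so_far = -1
Position 3 (value -4): max_ending_here = -4, max_so_far = -1
Position 4 (value 9): max_ending_here = 9, max_so_far = 9
Position 5 (value 10): max_ending_here = 19, max_so_far = 19
Position 6 (value 6): max_ending_here = 25, max_so_far = 25
Position 7 (value 8): max_ending_here = 33, max_so_far = 33

Maximum subarray: [9, 10, 6, 8]
Maximum sum: 33

The maximum subarray is [9, 10, 6, 8] with sum 33. This subarray runs from index 4 to index 7.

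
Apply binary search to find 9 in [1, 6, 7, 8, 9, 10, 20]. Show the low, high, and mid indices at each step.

Binary search for 9 in [1, 6, 7, 8, 9, 10, 20]:

lo=0, hi=6, mid=3, arr[mid]=8 -> 8 < 9, search right half
lo=4, hi=6, mid=5, arr[mid]=10 -> 10 > 9, search left half
lo=4, hi=4, mid=4, arr[mid]=9 -> Found target at index 4!

Binary search finds 9 at index 4 after 3 comparisons. The search repeatedly halves the search space by comparing with the middle element.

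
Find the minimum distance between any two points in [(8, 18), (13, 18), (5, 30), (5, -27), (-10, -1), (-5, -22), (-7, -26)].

Computing all pairwise distances among 7 points:

d((8, 18), (13, 18)) = 5.0
d((8, 18), (5, 30)) = 12.3693
d((8, 18), (5, -27)) = 45.0999
d((8, 18), (-10, -1)) = 26.1725
d((8, 18), (-5, -22)) = 42.0595
d((8, 18), (-7, -26)) = 46.4866
d((13, 18), (5, 30)) = 14.4222
d((13, 18), (5, -27)) = 45.7056
d((13, 18), (-10, -1)) = 29.8329
d((13, 18), (-5, -22)) = 43.8634
d((13, 18), (-7, -26)) = 48.3322
d((5, 30), (5, -27)) = 57.0
d((5, 30), (-10, -1)) = 34.4384
d((5, 30), (-5, -22)) = 52.9528
d((5, 30), (-7, -26)) = 57.2713
d((5, -27), (-10, -1)) = 30.0167
d((5, -27), (-5, -22)) = 11.1803
d((5, -27), (-7, -26)) = 12.0416
d((-10, -1), (-5, -22)) = 21.587
d((-10, -1), (-7, -26)) = 25.1794
d((-5, -22), (-7, -26)) = 4.4721 <-- minimum

Closest pair: (-5, -22) and (-7, -26) with distance 4.4721

The closest pair is (-5, -22) and (-7, -26) with Euclidean distance 4.4721. For 7 points, brute-force pairwise comparison is shown above. For large n, the divide-and-conquer algorithm (sort by x, recurse on halves, check the dividing strip) achieves O(n log n).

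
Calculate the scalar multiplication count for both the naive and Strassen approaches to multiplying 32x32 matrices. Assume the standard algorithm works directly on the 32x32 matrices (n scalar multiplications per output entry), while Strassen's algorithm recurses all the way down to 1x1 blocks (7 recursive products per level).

Matrix multiplication for 32x32 matrices:

Standard algorithm: 32^3 = 32768 multiplications
Strassen's algorithm: 7^(log2(32)) = 7^5 = 16807 multiplications
Savings: 32768 - 16807 = 15961 multiplications

Standard: 32768 multiplications (32^3). Strassen: 16807 multiplications (7^5). Strassen reduces 8 recursive multiplications to 7 at each level.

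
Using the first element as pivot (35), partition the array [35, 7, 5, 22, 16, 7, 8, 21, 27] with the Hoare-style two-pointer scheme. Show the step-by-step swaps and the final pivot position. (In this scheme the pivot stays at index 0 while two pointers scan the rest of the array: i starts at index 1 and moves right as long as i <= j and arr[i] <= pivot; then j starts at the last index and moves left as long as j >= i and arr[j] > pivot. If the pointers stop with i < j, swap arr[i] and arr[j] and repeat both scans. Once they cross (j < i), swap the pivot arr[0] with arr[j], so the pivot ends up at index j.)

Hoare-style two-pointer partition with pivot = 35:

Initial array: [35, 7, 5, 22, 16, 7, 8, 21, 27]

Pointers start at i = 1, j = 8.
i ends at 9, j ends at 8: the pointers have crossed (j < i), so scanning stops.

Swap pivot arr[0] with arr[8] to place pivot at position 8: [27, 7, 5, 22, 16, 7, 8, 21, 35]
Pivot position: 8

After partitioning with pivot 35, the array becomes [27, 7, 5, 22, 16, 7, 8, 21, 35]. The pivot is placed at index 8. All elements to the left of the pivot are <= 35, and all elements to the right are > 35.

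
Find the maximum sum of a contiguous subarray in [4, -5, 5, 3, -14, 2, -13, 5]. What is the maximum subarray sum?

Using Kadane's algorithm on [4, -5, 5, 3, -14, 2, -13, 5]:

Scanning through the array:
Position 1 (value -5): max_ending_here = -1, max_so_far = 4
Position 2 (value 5): max_ending_here = 5, max_so_far = 5
Position 3 (value 3): max_ending_here = 8, max_so_far = 8
Position 4 (value -14): max_ending_here = -6, max_so_far = 8
Position 5 (value 2): max_ending_here = 2, max_so_far = 8
Position 6 (value -13): max_ending_here = -11, max_so_far = 8
Position 7 (value 5): max_ending_here = 5, max_so_far = 8

Maximum subarray: [5, 3]
Maximum sum: 8

The maximum subarray is [5, 3] with sum 8. This subarray runs from index 2 to index 3.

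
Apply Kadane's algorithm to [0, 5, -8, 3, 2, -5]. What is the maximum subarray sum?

Using Kadane's algorithm on [0, 5, -8, 3, 2, -5]:

Scanning through the array:
Position 1 (value 5): max_ending_here = 5, max_so_far = 5
Position 2 (value -8): max_ending_here = -3, max_so_far = 5
Position 3 (value 3): max_ending_here = 3, max_so_far = 5
Position 4 (value 2): max_ending_here = 5, max_so_far = 5
Position 5 (value -5): max_ending_here = 0, max_so_far = 5

Maximum subarray: [0, 5]
Maximum sum: 5

The maximum subarray is [0, 5] with sum 5. This subarray runs from index 0 to index 1.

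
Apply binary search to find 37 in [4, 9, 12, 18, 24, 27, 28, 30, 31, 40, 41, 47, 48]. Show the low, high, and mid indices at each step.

Binary search for 37 in [4, 9, 12, 18, 24, 27, 28, 30, 31, 40, 41, 47, 48]:

lo=0, hi=12, mid=6, arr[mid]=28 -> 28 < 37, search right half
lo=7, hi=12, mid=9, arr[mid]=40 -> 40 > 37, search left half
lo=7, hi=8, mid=7, arr[mid]=30 -> 30 < 37, search right half
lo=8, hi=8, mid=8, arr[mid]=31 -> 31 < 37, search right half
lo=9 > hi=8, target 37 not found

Binary search determines that 37 is not in the array after 4 comparisons. The search space was exhausted without finding the target.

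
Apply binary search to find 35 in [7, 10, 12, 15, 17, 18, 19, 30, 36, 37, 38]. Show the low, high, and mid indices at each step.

Binary search for 35 in [7, 10, 12, 15, 17, 18, 19, 30, 36, 37, 38]:

lo=0, hi=10, mid=5, arr[mid]=18 -> 18 < 35, search right half
lo=6, hi=10, mid=8, arr[mid]=36 -> 36 > 35, search left half
lo=6, hi=7, mid=6, arr[mid]=19 -> 19 < 35, search right half
lo=7, hi=7, mid=7, arr[mid]=30 -> 30 < 35, search right half
lo=8 > hi=7, target 35 not found

Binary search determines that 35 is not in the array after 4 comparisons. The search space was exhausted without finding the target.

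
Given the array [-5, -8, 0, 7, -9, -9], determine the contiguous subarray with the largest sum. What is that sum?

Using Kadane's algorithm on [-5, -8, 0, 7, -9, -9]:

Scanning through the array:
Position 1 (value -8): max_ending_here = -8, max_so_far = -5
Position 2 (value 0): max_ending_here = 0, max_so_far = 0
Position 3 (value 7): max_ending_here = 7, max_so_far = 7
Position 4 (value -9): max_ending_here = -2, max_so_far = 7
Position 5 (value -9): max_ending_here = -9, max_so_far = 7

Maximum subarray: [0, 7]
Maximum sum: 7

The maximum subarray is [0, 7] with sum 7. This subarray runs from index 2 to index 3.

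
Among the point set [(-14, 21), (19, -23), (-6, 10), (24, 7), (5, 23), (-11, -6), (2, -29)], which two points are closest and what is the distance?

Computing all pairwise distances among 7 points:

d((-14, 21), (19, -23)) = 55.0
d((-14, 21), (-6, 10)) = 13.6015 <-- minimum
d((-14, 21), (24, 7)) = 40.4969
d((-14, 21), (5, 23)) = 19.105
d((-14, 21), (-11, -6)) = 27.1662
d((-14, 21), (2, -29)) = 52.4976
d((19, -23), (-6, 10)) = 41.4005
d((19, -23), (24, 7)) = 30.4138
d((19, -23), (5, 23)) = 48.0833
d((19, -23), (-11, -6)) = 34.4819
d((19, -23), (2, -29)) = 18.0278
d((-6, 10), (24, 7)) = 30.1496
d((-6, 10), (5, 23)) = 17.0294
d((-6, 10), (-11, -6)) = 16.7631
d((-6, 10), (2, -29)) = 39.8121
d((24, 7), (5, 23)) = 24.8395
d((24, 7), (-11, -6)) = 37.3363
d((24, 7), (2, -29)) = 42.19
d((5, 23), (-11, -6)) = 33.121
d((5, 23), (2, -29)) = 52.0865
d((-11, -6), (2, -29)) = 26.4197

Closest pair: (-14, 21) and (-6, 10) with distance 13.6015

The closest pair is (-14, 21) and (-6, 10) with Euclidean distance 13.6015. For 7 points, brute-force pairwise comparison is shown above. For large n, the divide-and-conquer algorithm (sort by x, recurse on halves, check the dividing strip) achieves O(n log n).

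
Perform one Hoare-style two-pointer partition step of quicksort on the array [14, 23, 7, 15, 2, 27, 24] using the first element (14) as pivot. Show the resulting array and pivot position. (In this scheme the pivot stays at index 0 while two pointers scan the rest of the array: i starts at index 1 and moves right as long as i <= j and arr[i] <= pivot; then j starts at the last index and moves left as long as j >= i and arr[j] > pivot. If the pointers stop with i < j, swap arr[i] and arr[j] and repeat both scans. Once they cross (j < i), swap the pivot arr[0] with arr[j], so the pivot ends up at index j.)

Hoare-style two-pointer partition with pivot = 14:

Initial array: [14, 23, 7, 15, 2, 27, 24]

Pointers start at i = 1, j = 6.
i stops at index 1 (arr[1]=23 > 14), j stops at index 4 (arr[4]=2 <= 14): swap arr[1] and arr[4], array becomes [14, 2, 7, 15, 23, 27, 24]
i ends at 3, j ends at 2: the pointers have crossed (j < i), so scanning stops.

Swap pivot arr[0] with arr[2] to place pivot at position 2: [7, 2, 14, 15, 23, 27, 24]
Pivot position: 2

After partitioning with pivot 14, the array becomes [7, 2, 14, 15, 23, 27, 24]. The pivot is placed at index 2. All elements to the left of the pivot are <= 14, and all elements to the right are > 14.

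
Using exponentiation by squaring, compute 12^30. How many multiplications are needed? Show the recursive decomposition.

Computing 12^30 by squaring (build up from 12^1; each line after the first costs one multiplication):

12^1 = 12
12^2 = (12^1)^2 = 12^2 = 144
12^3 = 12 * 12^2 = 12 * 144 = 1728
12^6 = (12^3)^2 = 1728^2 = 2985984
12^7 = 12 * 12^6 = 12 * 2985984 = 35831808
12^14 = (12^7)^2 = 35831808^2 = 1283918464548864
12^15 = 12 * 12^14 = 12 * 1283918464548864 = 15407021574586368
12^30 = (12^15)^2 = 15407021574586368^2 = 237376313799769806328950291431424

Result: 237376313799769806328950291431424
Multiplications needed: 7 (7 lines after 12^1)

12^30 = 237376313799769806328950291431424. Using exponentiation by squaring, this requires 7 multiplications. The key idea: if the exponent is even, square the half-power; if odd, multiply by the base once.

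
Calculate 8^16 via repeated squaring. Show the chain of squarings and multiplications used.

Computing 8^16 by squaring (build up from 8^1; each line after the first costs one multiplication):

8^1 = 8
8^2 = (8^1)^2 = 8^2 = 64
8^4 = (8^2)^2 = 64^2 = 4096
8^8 = (8^4)^2 = 4096^2 = 16777216
8^16 = (8^8)^2 = 16777216^2 = 281474976710656

Result: 281474976710656
Multiplications needed: 4 (4 lines after 8^1)

8^16 = 281474976710656. Using exponentiation by squaring, this requires 4 multiplications. The key idea: if the exponent is even, square the half-power; if odd, multiply by the base once.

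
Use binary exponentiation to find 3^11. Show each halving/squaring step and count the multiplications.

Computing 3^11 by squaring (build up from 3^1; each line after the first costs one multiplication):

3^1 = 3
3^2 = (3^1)^2 = 3^2 = 9
3^4 = (3^2)^2 = 9^2 = 81
3^5 = 3 * 3^4 = 3 * 81 = 243
3^10 = (3^5)^2 = 243^2 = 59049
3^11 = 3 * 3^10 = 3 * 59049 = 177147

Result: 177147
Multiplications needed: 5 (5 lines after 3^1)

3^11 = 177147. Using exponentiation by squaring, this requires 5 multiplications. The key idea: if the exponent is even, square the half-power; if odd, multiply by the base once.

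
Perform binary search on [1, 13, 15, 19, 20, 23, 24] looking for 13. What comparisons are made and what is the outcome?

Binary search for 13 in [1, 13, 15, 19, 20, 23, 24]:

lo=0, hi=6, mid=3, arr[mid]=19 -> 19 > 13, search left half
lo=0, hi=2, mid=1, arr[mid]=13 -> Found target at index 1!

Binary search finds 13 at index 1 after 2 comparisons. The search repeatedly halves the search space by comparing with the middle element.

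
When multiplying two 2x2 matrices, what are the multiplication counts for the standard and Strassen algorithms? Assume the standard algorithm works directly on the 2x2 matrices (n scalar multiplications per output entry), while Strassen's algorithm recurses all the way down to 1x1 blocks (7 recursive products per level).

Matrix multiplication for 2x2 matrices:

Standard algorithm: 2^3 = 8 multiplications
Strassen's algorithm: 7^(log2(2)) = 7^1 = 7 multiplications
Savings: 8 - 7 = 1 multiplications

Standard: 8 multiplications (2^3). Strassen: 7 multiplications (7^1). Strassen reduces 8 recursive multiplications to 7 at each level.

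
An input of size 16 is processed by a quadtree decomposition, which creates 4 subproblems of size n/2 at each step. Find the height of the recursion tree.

For divide and conquer with division factor 2:

Problem sizes at each level:
Level 0: 16
Level 1: 8
Level 2: 4
Level 3: 2
Level 4: 1

The root is level 0 and the size-1 base case is level 4 (the tree spans levels 0 through 4, i.e. 5 levels counting the root), so the depth is the number of divisions: log_2(16) = 4

The recursion tree depth is log_2(16) = 4. At each level, the problem size is divided by 2, so it takes 4 divisions to reduce to a base case of size 1. The algorithm makes 4 recursive calls at each level.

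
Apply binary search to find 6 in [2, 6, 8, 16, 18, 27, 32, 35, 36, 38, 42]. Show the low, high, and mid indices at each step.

Binary search for 6 in [2, 6, 8, 16, 18, 27, 32, 35, 36, 38, 42]:

lo=0, hi=10, mid=5, arr[mid]=27 -> 27 > 6, search left half
lo=0, hi=4, mid=2, arr[mid]=8 -> 8 > 6, search left half
lo=0, hi=1, mid=0, arr[mid]=2 -> 2 < 6, search right half
lo=1, hi=1, mid=1, arr[mid]=6 -> Found target at index 1!

Binary search finds 6 at index 1 after 4 comparisons. The search repeatedly halves the search space by comparing with the middle element.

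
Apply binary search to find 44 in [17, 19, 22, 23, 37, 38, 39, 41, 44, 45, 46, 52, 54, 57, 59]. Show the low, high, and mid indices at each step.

Binary search for 44 in [17, 19, 22, 23, 37, 38, 39, 41, 44, 45, 46, 52, 54, 57, 59]:

lo=0, hi=14, mid=7, arr[mid]=41 -> 41 < 44, search right half
lo=8, hi=14, mid=11, arr[mid]=52 -> 52 > 44, search left half
lo=8, hi=10, mid=9, arr[mid]=45 -> 45 > 44, search left half
lo=8, hi=8, mid=8, arr[mid]=44 -> Found target at index 8!

Binary search finds 44 at index 8 after 4 comparisons. The search repeatedly halves the search space by comparing with the middle element.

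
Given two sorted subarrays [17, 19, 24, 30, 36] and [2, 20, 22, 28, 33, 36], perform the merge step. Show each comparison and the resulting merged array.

Merging process:

Compare 17 vs 2: take 2 from right. Merged: [2]
Compare 17 vs 20: take 17 from left. Merged: [2, 17]
Compare 19 vs 20: take 19 from left. Merged: [2, 17, 19]
Compare 24 vs 20: take 20 from right. Merged: [2, 17, 19, 20]
Compare 24 vs 22: take 22 from right. Merged: [2, 17, 19, 20, 22]
Compare 24 vs 28: take 24 from left. Merged: [2, 17, 19, 20, 22, 24]
Compare 30 vs 28: take 28 from right. Merged: [2, 17, 19, 20, 22, 24, 28]
Compare 30 vs 33: take 30 from left. Merged: [2, 17, 19, 20, 22, 24, 28, 30]
Compare 36 vs 33: take 33 from right. Merged: [2, 17, 19, 20, 22, 24, 28, 30, 33]
Compare 36 vs 36: take 36 from left. Merged: [2, 17, 19, 20, 22, 24, 28, 30, 33, 36]
Append remaining from right: [36]. Merged: [2, 17, 19, 20, 22, 24, 28, 30, 33, 36, 36]

Final merged array: [2, 17, 19, 20, 22, 24, 28, 30, 33, 36, 36]
Total comparisons: 10

The merged array is [2, 17, 19, 20, 22, 24, 28, 30, 33, 36, 36], requiring 10 comparisons. The merge step runs in O(n) time where n is the total number of elements.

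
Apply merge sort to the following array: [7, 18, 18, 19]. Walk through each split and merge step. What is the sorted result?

Merge sort trace:

Split: [7, 18, 18, 19] -> [7, 18] and [18, 19]
  Split: [7, 18] -> [7] and [18]
  Merge: [7] + [18] -> [7, 18]
  Split: [18, 19] -> [18] and [19]
  Merge: [18] + [19] -> [18, 19]
Merge: [7, 18] + [18, 19] -> [7, 18, 18, 19]

Final sorted array: [7, 18, 18, 19]

The merge sort proceeds by recursively splitting the array and merging sorted halves.
After all merges, the sorted array is [7, 18, 18, 19].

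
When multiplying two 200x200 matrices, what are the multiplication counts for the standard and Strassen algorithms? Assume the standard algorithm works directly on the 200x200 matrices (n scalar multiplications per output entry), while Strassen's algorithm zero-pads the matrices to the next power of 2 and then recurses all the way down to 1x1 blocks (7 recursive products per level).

Matrix multiplication for 200x200 matrices:

Strassen's algorithm requires power-of-2 dimensions. Pad 200x200 to 256x256 (next power of 2).

Standard algorithm: 200^3 = 8000000 multiplications
Strassen's algorithm: 7^(log2(256)) = 7^8 = 5764801 multiplications
Savings: 8000000 - 5764801 = 2235199 multiplications

Standard: 8000000 multiplications (200^3). Strassen: 5764801 multiplications (7^8, after padding to 256x256). Strassen reduces 8 recursive multiplications to 7 at each level.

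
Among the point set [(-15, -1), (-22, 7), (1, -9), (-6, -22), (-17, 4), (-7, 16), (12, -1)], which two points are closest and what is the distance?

Computing all pairwise distances among 7 points:

d((-15, -1), (-22, 7)) = 10.6301
d((-15, -1), (1, -9)) = 17.8885
d((-15, -1), (-6, -22)) = 22.8473
d((-15, -1), (-17, 4)) = 5.3852 <-- minimum
d((-15, -1), (-7, 16)) = 18.7883
d((-15, -1), (12, -1)) = 27.0
d((-22, 7), (1, -9)) = 28.0179
d((-22, 7), (-6, -22)) = 33.121
d((-22, 7), (-17, 4)) = 5.831
d((-22, 7), (-7, 16)) = 17.4929
d((-22, 7), (12, -1)) = 34.9285
d((1, -9), (-6, -22)) = 14.7648
d((1, -9), (-17, 4)) = 22.2036
d((1, -9), (-7, 16)) = 26.2488
d((1, -9), (12, -1)) = 13.6015
d((-6, -22), (-17, 4)) = 28.2312
d((-6, -22), (-7, 16)) = 38.0132
d((-6, -22), (12, -1)) = 27.6586
d((-17, 4), (-7, 16)) = 15.6205
d((-17, 4), (12, -1)) = 29.4279
d((-7, 16), (12, -1)) = 25.4951

Closest pair: (-15, -1) and (-17, 4) with distance 5.3852

The closest pair is (-15, -1) and (-17, 4) with Euclidean distance 5.3852. For 7 points, brute-force pairwise comparison is shown above. For large n, the divide-and-conquer algorithm (sort by x, recurse on halves, check the dividing strip) achieves O(n log n).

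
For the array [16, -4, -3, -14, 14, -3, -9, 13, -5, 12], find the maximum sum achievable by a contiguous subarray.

Using Kadane's algorithm on [16, -4, -3, -14, 14, -3, -9, 13, -5, 12]:

Scanning through the array:
Position 1 (value -4): max_ending_here = 12, max_so_far = 16
Position 2 (value -3): max_ending_here = 9, max_so_far = 16
Position 3 (value -14): max_ending_here = -5, max_so_far = 16
Position 4 (value 14): max_ending_here = 14, max_so_far = 16
Position 5 (value -3): max_ending_here = 11, max_so_far = 16
Position 6 (value -9): max_ending_here = 2, max_so_far = 16
Position 7 (value 13): max_ending_here = 15, max_so_far = 16
Position 8 (value -5): max_ending_here = 10, max_so_far = 16
Position 9 (value 12): max_ending_here = 22, max_so_far = 22

Maximum subarray: [14, -3, -9, 13, -5, 12]
Maximum sum: 22

The maximum subarray is [14, -3, -9, 13, -5, 12] with sum 22. This subarray runs from index 4 to index 9.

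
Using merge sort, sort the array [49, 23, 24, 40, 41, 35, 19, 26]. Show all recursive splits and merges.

Merge sort trace:

Split: [49, 23, 24, 40, 41, 35, 19, 26] -> [49, 23, 24, 40] and [41, 35, 19, 26]
  Split: [49, 23, 24, 40] -> [49, 23] and [24, 40]
    Split: [49, 23] -> [49] and [23]
    Merge: [49] + [23] -> [23, 49]
    Split: [24, 40] -> [24] and [40]
    Merge: [24] + [40] -> [24, 40]
  Merge: [23, 49] + [24, 40] -> [23, 24, 40, 49]
  Split: [41, 35, 19, 26] -> [41, 35] and [19, 26]
    Split: [41, 35] -> [41] and [35]
    Merge: [41] + [35] -> [35, 41]
    Split: [19, 26] -> [19] and [26]
    Merge: [19] + [26] -> [19, 26]
  Merge: [35, 41] + [19, 26] -> [19, 26, 35, 41]
Merge: [23, 24, 40, 49] + [19, 26, 35, 41] -> [19, 23, 24, 26, 35, 40, 41, 49]

Final sorted array: [19, 23, 24, 26, 35, 40, 41, 49]

The merge sort proceeds by recursively splitting the array and merging sorted halves.
After all merges, the sorted array is [19, 23, 24, 26, 35, 40, 41, 49].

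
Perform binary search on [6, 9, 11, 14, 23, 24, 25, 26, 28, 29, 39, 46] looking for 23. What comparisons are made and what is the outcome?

Binary search for 23 in [6, 9, 11, 14, 23, 24, 25, 26, 28, 29, 39, 46]:

lo=0, hi=11, mid=5, arr[mid]=24 -> 24 > 23, search left half
lo=0, hi=4, mid=2, arr[mid]=11 -> 11 < 23, search right half
lo=3, hi=4, mid=3, arr[mid]=14 -> 14 < 23, search right half
lo=4, hi=4, mid=4, arr[mid]=23 -> Found target at index 4!

Binary search finds 23 at index 4 after 4 comparisons. The search repeatedly halves the search space by comparing with the middle element.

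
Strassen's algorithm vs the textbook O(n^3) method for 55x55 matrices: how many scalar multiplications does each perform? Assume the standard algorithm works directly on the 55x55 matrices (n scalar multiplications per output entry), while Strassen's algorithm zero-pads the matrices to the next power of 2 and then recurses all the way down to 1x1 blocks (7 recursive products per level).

Matrix multiplication for 55x55 matrices:

Strassen's algorithm requires power-of-2 dimensions. Pad 55x55 to 64x64 (next power of 2).

Standard algorithm: 55^3 = 166375 multiplications
Strassen's algorithm: 7^(log2(64)) = 7^6 = 117649 multiplications
Savings: 166375 - 117649 = 48726 multiplications

Standard: 166375 multiplications (55^3). Strassen: 117649 multiplications (7^6, after padding to 64x64). Strassen reduces 8 recursive multiplications to 7 at each level.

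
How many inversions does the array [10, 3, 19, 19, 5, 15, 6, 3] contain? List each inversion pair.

Finding inversions in [10, 3, 19, 19, 5, 15, 6, 3]:

(0, 1): arr[0]=10 > arr[1]=3
(0, 4): arr[0]=10 > arr[4]=5
(0, 6): arr[0]=10 > arr[6]=6
(0, 7): arr[0]=10 > arr[7]=3
(2, 4): arr[2]=19 > arr[4]=5
(2, 5): arr[2]=19 > arr[5]=15
(2, 6): arr[2]=19 > arr[6]=6
(2, 7): arr[2]=19 > arr[7]=3
(3, 4): arr[3]=19 > arr[4]=5
(3, 5): arr[3]=19 > arr[5]=15
(3, 6): arr[3]=19 > arr[6]=6
(3, 7): arr[3]=19 > arr[7]=3
(4, 7): arr[4]=5 > arr[7]=3
(5, 6): arr[5]=15 > arr[6]=6
(5, 7): arr[5]=15 > arr[7]=3
(6, 7): arr[6]=6 > arr[7]=3

Total inversions: 16

The array has 16 inversion(s): (0,1), (0,4), (0,6), (0,7), (2,4), (2,5), (2,6), (2,7), (3,4), (3,5), (3,6), (3,7), (4,7), (5,6), (5,7), (6,7). Each pair (i,j) satisfies i < j and arr[i] > arr[j].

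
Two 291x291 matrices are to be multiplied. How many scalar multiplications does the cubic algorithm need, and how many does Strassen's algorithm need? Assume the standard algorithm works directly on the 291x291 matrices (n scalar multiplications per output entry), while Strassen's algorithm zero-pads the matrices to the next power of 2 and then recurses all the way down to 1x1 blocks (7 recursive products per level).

Matrix multiplication for 291x291 matrices:

Strassen's algorithm requires power-of-2 dimensions. Pad 291x291 to 512x512 (next power of 2).

Standard algorithm: 291^3 = 24642171 multiplications
Strassen's algorithm: 7^(log2(512)) = 7^9 = 40353607 multiplications
Difference: 24642171 - 40353607 = -15711436 (Strassen uses MORE here due to padding overhead — for small or just-over-power-of-2 n, padding can outweigh the per-level savings)

Standard: 24642171 multiplications (291^3). Strassen: 40353607 multiplications (7^9, after padding to 512x512). Strassen reduces 8 recursive multiplications to 7 at each level.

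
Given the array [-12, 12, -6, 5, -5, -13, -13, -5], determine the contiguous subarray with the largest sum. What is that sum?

Using Kadane's algorithm on [-12, 12, -6, 5, -5, -13, -13, -5]:

Scanning through the array:
Position 1 (value 12): max_ending_here = 12, max_so_far = 12
Position 2 (value -6): max_ending_here = 6, max_so_far = 12
Position 3 (value 5): max_ending_here = 11, max_so_far = 12
Position 4 (value -5): max_ending_here = 6, max_so_far = 12
Position 5 (value -13): max_ending_here = -7, max_so_far = 12
Position 6 (value -13): max_ending_here = -13, max_so_far = 12
Position 7 (value -5): max_ending_here = -5, max_so_far = 12

Maximum subarray: [12]
Maximum sum: 12

The maximum subarray is [12] with sum 12. This subarray runs from index 1 to index 1.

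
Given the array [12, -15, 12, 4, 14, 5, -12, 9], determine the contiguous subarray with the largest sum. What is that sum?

Using Kadane's algorithm on [12, -15, 12, 4, 14, 5, -12, 9]:

Scanning through the array:
Position 1 (value -15): max_ending_here = -3, max_so_far = 12
Position 2 (value 12): max_ending_here = 12, max_so_far = 12
Position 3 (value 4): max_ending_here = 16, max_so_far = 16
Position 4 (value 14): max_ending_here = 30, max_so_far = 30
Position 5 (value 5): max_ending_here = 35, max_so_far = 35
Position 6 (value -12): max_ending_here = 23, max_so_far = 35
Position 7 (value 9): max_ending_here = 32, max_so_far = 35

Maximum subarray: [12, 4, 14, 5]
Maximum sum: 35

The maximum subarray is [12, 4, 14, 5] with sum 35. This subarray runs from index 2 to index 5.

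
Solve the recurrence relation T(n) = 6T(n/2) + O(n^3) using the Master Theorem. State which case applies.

Master Theorem for T(n) = 6T(n/2) + O(n^3):

a = 6, b = 2, c = 3
log_b(a) = log_2(6) = 2.5850

Case 3: c = 3 > log_2(6) = 2.5850
T(n) = O(n^3) = O(n^3)

For T(n) = 6T(n/2) + O(n^3): log_2(6) = 2.5850. This is Case 3 of the Master Theorem (c > log_b(a), work dominated by root), giving O(n^3).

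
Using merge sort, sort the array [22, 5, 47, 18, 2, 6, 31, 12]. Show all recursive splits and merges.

Merge sort trace:

Split: [22, 5, 47, 18, 2, 6, 31, 12] -> [22, 5, 47, 18] and [2, 6, 31, 12]
  Split: [22, 5, 47, 18] -> [22, 5] and [47, 18]
    Split: [22, 5] -> [22] and [5]
    Merge: [22] + [5] -> [5, 22]
    Split: [47, 18] -> [47] and [18]
    Merge: [47] + [18] -> [18, 47]
  Merge: [5, 22] + [18, 47] -> [5, 18, 22, 47]
  Split: [2, 6, 31, 12] -> [2, 6] and [31, 12]
    Split: [2, 6] -> [2] and [6]
    Merge: [2] + [6] -> [2, 6]
    Split: [31, 12] -> [31] and [12]
    Merge: [31] + [12] -> [12, 31]
  Merge: [2, 6] + [12, 31] -> [2, 6, 12, 31]
Merge: [5, 18, 22, 47] + [2, 6, 12, 31] -> [2, 5, 6, 12, 18, 22, 31, 47]

Final sorted array: [2, 5, 6, 12, 18, 22, 31, 47]

The merge sort proceeds by recursively splitting the array and merging sorted halves.
After all merges, the sorted array is [2, 5, 6, 12, 18, 22, 31, 47].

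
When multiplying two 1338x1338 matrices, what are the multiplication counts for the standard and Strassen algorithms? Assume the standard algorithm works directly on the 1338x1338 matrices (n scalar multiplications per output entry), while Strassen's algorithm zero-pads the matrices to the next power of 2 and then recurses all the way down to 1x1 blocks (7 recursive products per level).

Matrix multiplication for 1338x1338 matrices:

Strassen's algorithm requires power-of-2 dimensions. Pad 1338x1338 to 2048x2048 (next power of 2).

Standard algorithm: 1338^3 = 2395346472 multiplications
Strassen's algorithm: 7^(log2(2048)) = 7^11 = 1977326743 multiplications
Savings: 2395346472 - 1977326743 = 418019729 multiplications

Standard: 2395346472 multiplications (1338^3). Strassen: 1977326743 multiplications (7^11, after padding to 2048x2048). Strassen reduces 8 recursive multiplications to 7 at each level.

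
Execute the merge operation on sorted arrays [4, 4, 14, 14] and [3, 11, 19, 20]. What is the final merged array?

Merging process:

Compare 4 vs 3: take 3 from right. Merged: [3]
Compare 4 vs 11: take 4 from left. Merged: [3, 4]
Compare 4 vs 11: take 4 from left. Merged: [3, 4, 4]
Compare 14 vs 11: take 11 from right. Merged: [3, 4, 4, 11]
Compare 14 vs 19: take 14 from left. Merged: [3, 4, 4, 11, 14]
Compare 14 vs 19: take 14 from left. Merged: [3, 4, 4, 11, 14, 14]
Append remaining from right: [19, 20]. Merged: [3, 4, 4, 11, 14, 14, 19, 20]

Final merged array: [3, 4, 4, 11, 14, 14, 19, 20]
Total comparisons: 6

The merged array is [3, 4, 4, 11, 14, 14, 19, 20], requiring 6 comparisons. The merge step runs in O(n) time where n is the total number of elements.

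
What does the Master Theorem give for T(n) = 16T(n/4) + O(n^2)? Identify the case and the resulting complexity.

Master Theorem for T(n) = 16T(n/4) + O(n^2):

a = 16, b = 4, c = 2
log_b(a) = log_4(16) = 2.0000

Case 2: c = 2 = log_4(16) = 2.0000
T(n) = O(n^2 log n) = O(n^2 log n)

For T(n) = 16T(n/4) + O(n^2): log_4(16) = 2.0000. This is Case 2 of the Master Theorem (c = log_b(a), equal work at all levels), giving O(n^2 log n).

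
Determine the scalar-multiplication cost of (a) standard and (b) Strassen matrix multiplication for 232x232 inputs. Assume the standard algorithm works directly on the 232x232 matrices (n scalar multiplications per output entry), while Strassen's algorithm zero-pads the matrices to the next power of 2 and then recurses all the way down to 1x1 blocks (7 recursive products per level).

Matrix multiplication for 232x232 matrices:

Strassen's algorithm requires power-of-2 dimensions. Pad 232x232 to 256x256 (next power of 2).

Standard algorithm: 232^3 = 12487168 multiplications
Strassen's algorithm: 7^(log2(256)) = 7^8 = 5764801 multiplications
Savings: 12487168 - 5764801 = 6722367 multiplications

Standard: 12487168 multiplications (232^3). Strassen: 5764801 multiplications (7^8, after padding to 256x256). Strassen reduces 8 recursive multiplications to 7 at each level.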